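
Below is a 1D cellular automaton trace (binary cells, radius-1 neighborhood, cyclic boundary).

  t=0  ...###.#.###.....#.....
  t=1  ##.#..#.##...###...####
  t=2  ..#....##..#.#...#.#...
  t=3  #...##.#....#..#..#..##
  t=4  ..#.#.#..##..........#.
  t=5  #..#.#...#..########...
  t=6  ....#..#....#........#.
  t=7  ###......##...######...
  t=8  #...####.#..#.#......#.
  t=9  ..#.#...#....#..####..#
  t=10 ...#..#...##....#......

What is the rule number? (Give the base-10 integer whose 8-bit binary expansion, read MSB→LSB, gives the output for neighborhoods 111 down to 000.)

41

  [7] ### => .  t=0,i=4
  [6] ##. => .  t=0,i=5
  [5] #.# => #  t=0,i=6
  [4] #.. => .  t=0,i=12
  [3] .## => #  t=0,i=3
  [2] .#. => .  t=0,i=7
  [1] ..# => .  t=0,i=2
  [0] ... => #  t=0,i=0
  bits 00101001 = 41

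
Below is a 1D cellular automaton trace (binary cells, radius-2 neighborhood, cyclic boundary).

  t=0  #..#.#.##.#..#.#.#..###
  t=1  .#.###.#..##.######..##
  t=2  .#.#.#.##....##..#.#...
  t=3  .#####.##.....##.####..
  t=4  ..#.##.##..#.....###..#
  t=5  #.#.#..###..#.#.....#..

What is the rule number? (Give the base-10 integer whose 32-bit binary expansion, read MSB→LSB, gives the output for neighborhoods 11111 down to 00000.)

1660065569

  [31] ##### => .  t=1,i=15
  [30] ####. => #  t=0,i=22
  [29] ###.# => #  t=1,i=5
  [28] ###.. => .  t=0,i=0
  [27] ##.## => .  t=1,i=12
  [26] ##.#. => .  t=0,i=9
  [25] ##..# => #  t=0,i=1
  [24] ##... => .  t=2,i=9
  [23] #.### => #  t=1,i=3
  [22] #.##. => #  t=0,i=7
  [21] #.#.# => #  t=0,i=5
  [20] #.#.. => #  t=0,i=10
  [19] #..## => .  t=0,i=19
  [18] #..#. => .  t=0,i=2
  [17] #...# => #  t=3,i=22
  [16] #.... => .  t=2,i=10
  [15] .#### => #  t=0,i=21
  [14] .###. => .  t=1,i=4
  [13] .##.# => .  t=0,i=8
  [12] .##.. => #  t=2,i=8
  [11] .#.## => .  t=0,i=6
  [10] .#.#. => #  t=0,i=4
  [9] .#..# => #  t=0,i=11
  [8] .#... => #  t=2,i=20
  [7] ..### => .  t=0,i=20
  [6] ..##. => .  t=1,i=10
  [5] ..#.# => #  t=0,i=3
  [4] ..#.. => .  t=4,i=11
  [3] ...## => .  t=2,i=12
  [2] ...#. => .  t=2,i=0
  [1] ....# => .  t=2,i=11
  [0] ..... => #  t=3,i=11
  bits 01100010111100101001011100100001 = 1660065569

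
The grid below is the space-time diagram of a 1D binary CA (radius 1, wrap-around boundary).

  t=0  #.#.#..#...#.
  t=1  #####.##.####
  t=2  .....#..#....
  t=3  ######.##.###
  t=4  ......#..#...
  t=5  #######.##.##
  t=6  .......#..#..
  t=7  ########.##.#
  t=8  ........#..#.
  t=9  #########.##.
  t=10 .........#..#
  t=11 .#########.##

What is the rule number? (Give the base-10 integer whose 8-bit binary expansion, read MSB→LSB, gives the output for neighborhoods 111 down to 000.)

  [7] ### => .  t=1,i=0
  [6] ##. => .  t=1,i=4
  [5] #.# => #  t=0,i=1
  [4] #.. => .  t=0,i=5
  [3] .## => .  t=1,i=6
  [2] .#. => #  t=0,i=0
  [1] ..# => #  t=0,i=6
  [0] ... => #  t=0,i=9
  bits 00100111 = 39

39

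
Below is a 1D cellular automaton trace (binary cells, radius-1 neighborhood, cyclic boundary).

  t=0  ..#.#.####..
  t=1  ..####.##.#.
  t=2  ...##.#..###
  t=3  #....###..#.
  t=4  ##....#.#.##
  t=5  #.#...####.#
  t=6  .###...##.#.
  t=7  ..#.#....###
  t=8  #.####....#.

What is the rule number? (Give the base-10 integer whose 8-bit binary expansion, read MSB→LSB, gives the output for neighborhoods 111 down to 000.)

  ### -> #   bit 7 = 1  t=0,i=7
  ##. -> .   bit 6 = 0  t=0,i=9
  #.# -> #   bit 5 = 1  t=0,i=3
  #.. -> #   bit 4 = 1  t=0,i=10
  .## -> .   bit 3 = 0  t=0,i=6
  .#. -> #   bit 2 = 1  t=0,i=2
  ..# -> .   bit 1 = 0  t=0,i=1
  ... -> .   bit 0 = 0  t=0,i=0
  bits 10110100 = 180

180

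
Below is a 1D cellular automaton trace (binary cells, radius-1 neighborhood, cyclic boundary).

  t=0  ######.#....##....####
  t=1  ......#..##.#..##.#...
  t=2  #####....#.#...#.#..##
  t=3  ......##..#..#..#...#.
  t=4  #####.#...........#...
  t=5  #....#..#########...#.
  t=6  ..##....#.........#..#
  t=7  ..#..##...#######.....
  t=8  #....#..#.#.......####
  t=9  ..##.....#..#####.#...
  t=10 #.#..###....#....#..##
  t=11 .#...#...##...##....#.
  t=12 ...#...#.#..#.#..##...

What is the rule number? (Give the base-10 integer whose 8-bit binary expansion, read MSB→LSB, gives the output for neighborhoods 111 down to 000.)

41

  ### -> .   bit 7 = 0  t=0,i=0
  ##. -> .   bit 6 = 0  t=0,i=5
  #.# -> #   bit 5 = 1  t=0,i=6
  #.. -> .   bit 4 = 0  t=0,i=8
  .## -> #   bit 3 = 1  t=0,i=12
  .#. -> .   bit 2 = 0  t=0,i=7
  ..# -> .   bit 1 = 0  t=0,i=11
  ... -> #   bit 0 = 1  t=0,i=9
  bits 00101001 = 41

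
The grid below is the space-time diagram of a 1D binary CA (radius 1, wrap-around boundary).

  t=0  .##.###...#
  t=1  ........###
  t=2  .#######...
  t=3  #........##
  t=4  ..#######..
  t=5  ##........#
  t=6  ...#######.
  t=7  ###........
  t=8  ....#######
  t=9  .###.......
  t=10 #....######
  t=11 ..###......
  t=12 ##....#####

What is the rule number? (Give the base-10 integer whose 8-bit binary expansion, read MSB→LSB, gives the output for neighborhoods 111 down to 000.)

  [7] ### => .  t=0,i=5
  [6] ##. => .  t=0,i=2
  [5] #.# => .  t=0,i=0
  [4] #.. => .  t=0,i=7
  [3] .## => .  t=0,i=1
  [2] .#. => #  t=0,i=10
  [1] ..# => #  t=0,i=9
  [0] ... => #  t=0,i=8
  bits 00000111 = 7

7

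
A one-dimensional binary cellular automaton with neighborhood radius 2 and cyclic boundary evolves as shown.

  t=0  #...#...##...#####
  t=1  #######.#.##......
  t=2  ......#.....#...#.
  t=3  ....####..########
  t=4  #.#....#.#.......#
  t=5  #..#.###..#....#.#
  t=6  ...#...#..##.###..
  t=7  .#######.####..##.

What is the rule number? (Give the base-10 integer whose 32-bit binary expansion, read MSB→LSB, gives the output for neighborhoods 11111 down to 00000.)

  ##### -> .   bit 31 = 0  t=0,i=15
  ####. -> .   bit 30 = 0  t=0,i=17
  ###.# -> #   bit 29 = 1  t=1,i=6
  ###.. -> #   bit 28 = 1  t=0,i=0
  ##.## -> #   bit 27 = 1  t=6,i=12
  ##.#. -> .   bit 26 = 0  t=1,i=7
  ##..# -> .   bit 25 = 0  t=3,i=8
  ##... -> #   bit 24 = 1  t=0,i=1
  #.### -> .   bit 23 = 0  t=5,i=5
  #.##. -> .   bit 22 = 0  t=1,i=10
  #.#.# -> .   bit 21 = 0  t=1,i=8
  #.#.. -> .   bit 20 = 0  t=4,i=2
  #..## -> #   bit 19 = 1  t=3,i=9
  #..#. -> .   bit 18 = 0  t=5,i=2
  #...# -> #   bit 17 = 1  t=0,i=2
  #.... -> .   bit 16 = 0  t=1,i=13
  .#### -> .   bit 15 = 0  t=0,i=14
  .###. -> .   bit 14 = 0  t=5,i=6
  .##.# -> #   bit 13 = 1  t=4,i=0
  .##.. -> .   bit 12 = 0  t=0,i=9
  .#.## -> .   bit 11 = 0  t=1,i=9
  .#.#. -> .   bit 10 = 0  t=4,i=8
  .#..# -> .   bit 9 = 0  t=6,i=8
  .#... -> #   bit 8 = 1  t=0,i=5
  ..### -> .   bit 7 = 0  t=0,i=13
  ..##. -> #   bit 6 = 1  t=0,i=8
  ..#.# -> #   bit 5 = 1  t=4,i=7
  ..#.. -> #   bit 4 = 1  t=0,i=4
  ...## -> .   bit 3 = 0  t=0,i=7
  ...#. -> #   bit 2 = 1  t=0,i=3
  ....# -> #   bit 1 = 1  t=1,i=16
  ..... -> .   bit 0 = 0  t=1,i=14
  bits 00111001000010100010000101110110 = 956965238

956965238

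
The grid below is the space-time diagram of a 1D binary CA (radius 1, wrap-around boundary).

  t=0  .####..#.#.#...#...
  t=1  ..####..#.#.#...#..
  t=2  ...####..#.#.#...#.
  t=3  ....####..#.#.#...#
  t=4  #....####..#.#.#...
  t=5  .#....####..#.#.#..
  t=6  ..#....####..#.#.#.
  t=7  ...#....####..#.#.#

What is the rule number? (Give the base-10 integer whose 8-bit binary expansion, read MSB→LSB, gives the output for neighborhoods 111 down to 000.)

240

  [7] ### => #  t=0,i=2
  [6] ##. => #  t=0,i=4
  [5] #.# => #  t=0,i=8
  [4] #.. => #  t=0,i=5
  [3] .## => .  t=0,i=1
  [2] .#. => .  t=0,i=7
  [1] ..# => .  t=0,i=0
  [0] ... => .  t=0,i=13
  bits 11110000 = 240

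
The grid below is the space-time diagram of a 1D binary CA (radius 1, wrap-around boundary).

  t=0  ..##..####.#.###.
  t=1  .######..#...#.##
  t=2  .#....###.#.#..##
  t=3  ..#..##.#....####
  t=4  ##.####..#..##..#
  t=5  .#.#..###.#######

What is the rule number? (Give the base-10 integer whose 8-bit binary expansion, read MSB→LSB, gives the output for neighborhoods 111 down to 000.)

  [7] ### => .  t=0,i=7
  [6] ##. => #  t=0,i=3
  [5] #.# => .  t=0,i=10
  [4] #.. => #  t=0,i=4
  [3] .## => #  t=0,i=2
  [2] .#. => .  t=0,i=11
  [1] ..# => #  t=0,i=1
  [0] ... => .  t=0,i=0
  bits 01011010 = 90

90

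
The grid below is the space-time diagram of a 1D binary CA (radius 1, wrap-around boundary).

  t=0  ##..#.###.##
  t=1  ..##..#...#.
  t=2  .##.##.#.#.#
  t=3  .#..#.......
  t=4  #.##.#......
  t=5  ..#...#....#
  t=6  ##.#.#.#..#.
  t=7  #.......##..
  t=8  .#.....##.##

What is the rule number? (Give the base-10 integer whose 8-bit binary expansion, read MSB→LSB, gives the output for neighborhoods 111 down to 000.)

  nb ###: next=.  (t=0,i=0, bit7=0)
  nb ##.: next=.  (t=0,i=1, bit6=0)
  nb #.#: next=.  (t=0,i=5, bit5=0)
  nb #..: next=#  (t=0,i=2, bit4=1)
  nb .##: next=#  (t=0,i=6, bit3=1)
  nb .#.: next=.  (t=0,i=4, bit2=0)
  nb ..#: next=#  (t=0,i=3, bit1=1)
  nb ...: next=.  (t=1,i=0, bit0=0)
  bits 00011010 = 26

26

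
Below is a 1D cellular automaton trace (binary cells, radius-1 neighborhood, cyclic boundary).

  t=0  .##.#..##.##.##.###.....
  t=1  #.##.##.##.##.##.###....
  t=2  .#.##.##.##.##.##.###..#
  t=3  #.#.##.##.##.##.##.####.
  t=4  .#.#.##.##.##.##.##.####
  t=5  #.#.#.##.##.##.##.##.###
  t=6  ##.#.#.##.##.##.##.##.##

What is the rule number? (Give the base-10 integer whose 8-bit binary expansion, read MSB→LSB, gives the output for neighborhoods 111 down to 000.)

  ###|#  b7=1 t=0,i=17
  ##.|#  b6=1 t=0,i=2
  #.#|#  b5=1 t=0,i=3
  #..|#  b4=1 t=0,i=5
  .##|.  b3=0 t=0,i=1
  .#.|.  b2=0 t=0,i=4
  ..#|#  b1=1 t=0,i=0
  ...|.  b0=0 t=0,i=20
  bits 11110010 = 242

242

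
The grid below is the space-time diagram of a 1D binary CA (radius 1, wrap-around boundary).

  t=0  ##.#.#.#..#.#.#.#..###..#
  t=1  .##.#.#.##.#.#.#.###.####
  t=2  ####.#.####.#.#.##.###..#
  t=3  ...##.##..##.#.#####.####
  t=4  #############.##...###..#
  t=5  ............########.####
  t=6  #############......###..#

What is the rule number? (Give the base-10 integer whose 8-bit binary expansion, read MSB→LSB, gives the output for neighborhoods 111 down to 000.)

  ###|.  b7=0 t=0,i=0
  ##.|#  b6=1 t=0,i=1
  #.#|#  b5=1 t=0,i=2
  #..|#  b4=1 t=0,i=8
  .##|#  b3=1 t=0,i=19
  .#.|.  b2=0 t=0,i=3
  ..#|#  b1=1 t=0,i=9
  ...|#  b0=1 t=3,i=1
  bits 01111011 = 123

123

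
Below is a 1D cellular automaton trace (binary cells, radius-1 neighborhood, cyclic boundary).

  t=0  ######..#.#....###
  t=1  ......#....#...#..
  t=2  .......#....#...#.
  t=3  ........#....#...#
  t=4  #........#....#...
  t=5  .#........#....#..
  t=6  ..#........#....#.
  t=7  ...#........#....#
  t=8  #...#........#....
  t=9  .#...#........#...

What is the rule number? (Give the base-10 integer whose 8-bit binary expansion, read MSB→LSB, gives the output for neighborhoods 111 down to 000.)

24

  [7] ### => .  t=0,i=0
  [6] ##. => .  t=0,i=5
  [5] #.# => .  t=0,i=9
  [4] #.. => #  t=0,i=6
  [3] .## => #  t=0,i=15
  [2] .#. => .  t=0,i=8
  [1] ..# => .  t=0,i=7
  [0] ... => .  t=0,i=12
  bits 00011000 = 24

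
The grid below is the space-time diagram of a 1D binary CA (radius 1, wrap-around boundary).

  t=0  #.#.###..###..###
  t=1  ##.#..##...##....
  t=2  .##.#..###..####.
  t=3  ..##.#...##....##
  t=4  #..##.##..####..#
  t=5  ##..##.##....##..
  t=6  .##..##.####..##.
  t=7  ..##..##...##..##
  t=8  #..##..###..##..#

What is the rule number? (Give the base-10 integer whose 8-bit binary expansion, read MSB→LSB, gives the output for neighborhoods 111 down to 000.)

113

  nb ###: next=.  (t=0,i=5, bit7=0)
  nb ##.: next=#  (t=0,i=0, bit6=1)
  nb #.#: next=#  (t=0,i=1, bit5=1)
  nb #..: next=#  (t=0,i=7, bit4=1)
  nb .##: next=.  (t=0,i=4, bit3=0)
  nb .#.: next=.  (t=0,i=2, bit2=0)
  nb ..#: next=.  (t=0,i=8, bit1=0)
  nb ...: next=#  (t=1,i=9, bit0=1)
  bits 01110001 = 113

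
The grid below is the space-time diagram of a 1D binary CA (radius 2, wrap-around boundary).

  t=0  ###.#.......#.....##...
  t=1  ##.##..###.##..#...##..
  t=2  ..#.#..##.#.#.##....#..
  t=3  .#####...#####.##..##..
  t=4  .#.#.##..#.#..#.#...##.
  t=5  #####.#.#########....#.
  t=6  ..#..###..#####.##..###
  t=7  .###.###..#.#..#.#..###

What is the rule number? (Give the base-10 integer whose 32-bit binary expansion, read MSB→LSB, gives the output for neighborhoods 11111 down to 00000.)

2637455029

  nb #####: next=#  (t=3,i=3, bit31=1)
  nb ####.: next=.  (t=3,i=4, bit30=0)
  nb ###.#: next=.  (t=0,i=2, bit29=0)
  nb ###..: next=#  (t=3,i=5, bit28=1)
  nb ##.##: next=#  (t=1,i=2, bit27=1)
  nb ##.#.: next=#  (t=0,i=3, bit26=1)
  nb ##..#: next=.  (t=1,i=5, bit25=0)
  nb ##...: next=#  (t=0,i=20, bit24=1)
  nb #.###: next=.  (t=5,i=0, bit23=0)
  nb #.##.: next=.  (t=1,i=3, bit22=0)
  nb #.#.#: next=#  (t=2,i=10, bit21=1)
  nb #.#..: next=#  (t=0,i=4, bit20=1)
  nb #..##: next=.  (t=1,i=6, bit19=0)
  nb #..#.: next=#  (t=1,i=14, bit18=1)
  nb #...#: next=.  (t=0,i=21, bit17=0)
  nb #....: next=.  (t=0,i=6, bit16=0)
  nb .####: next=.  (t=3,i=2, bit15=0)
  nb .###.: next=#  (t=0,i=1, bit14=1)
  nb .##.#: next=.  (t=1,i=1, bit13=0)
  nb .##..: next=#  (t=0,i=19, bit12=1)
  nb .#.##: next=#  (t=2,i=13, bit11=1)
  nb .#.#.: next=#  (t=2,i=3, bit10=1)
  nb .#..#: next=#  (t=2,i=5, bit9=1)
  nb .#...: next=.  (t=0,i=5, bit8=0)
  nb ..###: next=#  (t=0,i=0, bit7=1)
  nb ..##.: next=.  (t=0,i=18, bit6=0)
  nb ..#.#: next=#  (t=2,i=2, bit5=1)
  nb ..#..: next=#  (t=0,i=12, bit4=1)
  nb ...##: next=.  (t=0,i=17, bit3=0)
  nb ...#.: next=#  (t=0,i=11, bit2=1)
  nb ....#: next=.  (t=0,i=10, bit1=0)
  nb .....: next=#  (t=0,i=7, bit0=1)
  bits 10011101001101000101111010110101 = 2637455029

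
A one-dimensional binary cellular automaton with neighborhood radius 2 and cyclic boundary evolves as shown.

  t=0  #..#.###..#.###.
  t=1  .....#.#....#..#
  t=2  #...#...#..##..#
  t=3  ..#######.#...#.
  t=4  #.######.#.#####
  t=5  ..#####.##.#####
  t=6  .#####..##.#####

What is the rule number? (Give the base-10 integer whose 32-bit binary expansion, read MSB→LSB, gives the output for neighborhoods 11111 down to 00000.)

3572146580

  nb #####: next=#  (t=3,i=4, bit31=1)
  nb ####.: next=#  (t=3,i=7, bit30=1)
  nb ###.#: next=.  (t=0,i=14, bit29=0)
  nb ###..: next=#  (t=0,i=7, bit28=1)
  nb ##.##: next=.  (t=4,i=1, bit27=0)
  nb ##.#.: next=#  (t=0,i=15, bit26=1)
  nb ##..#: next=.  (t=0,i=8, bit25=0)
  nb ##...: next=.  (t=2,i=1, bit24=0)
  nb #.###: next=#  (t=0,i=5, bit23=1)
  nb #.##.: next=#  (t=5,i=8, bit22=1)
  nb #.#.#: next=#  (t=4,i=9, bit21=1)
  nb #.#..: next=.  (t=0,i=0, bit20=0)
  nb #..##: next=#  (t=2,i=10, bit19=1)
  nb #..#.: next=.  (t=0,i=2, bit18=0)
  nb #...#: next=#  (t=2,i=2, bit17=1)
  nb #....: next=.  (t=1,i=1, bit16=0)
  nb .####: next=#  (t=3,i=3, bit15=1)
  nb .###.: next=.  (t=0,i=6, bit14=0)
  nb .##.#: next=#  (t=5,i=9, bit13=1)
  nb .##..: next=.  (t=2,i=0, bit12=0)
  nb .#.##: next=.  (t=0,i=4, bit11=0)
  nb .#.#.: next=.  (t=1,i=6, bit10=0)
  nb .#..#: next=.  (t=0,i=1, bit9=0)
  nb .#...: next=#  (t=1,i=0, bit8=1)
  nb ..###: next=#  (t=3,i=2, bit7=1)
  nb ..##.: next=.  (t=2,i=11, bit6=0)
  nb ..#.#: next=.  (t=0,i=3, bit5=0)
  nb ..#..: next=#  (t=1,i=12, bit4=1)
  nb ...##: next=.  (t=3,i=1, bit3=0)
  nb ...#.: next=#  (t=1,i=4, bit2=1)
  nb ....#: next=.  (t=1,i=3, bit1=0)
  nb .....: next=.  (t=1,i=2, bit0=0)
  bits 11010100111010101010000110010100 = 3572146580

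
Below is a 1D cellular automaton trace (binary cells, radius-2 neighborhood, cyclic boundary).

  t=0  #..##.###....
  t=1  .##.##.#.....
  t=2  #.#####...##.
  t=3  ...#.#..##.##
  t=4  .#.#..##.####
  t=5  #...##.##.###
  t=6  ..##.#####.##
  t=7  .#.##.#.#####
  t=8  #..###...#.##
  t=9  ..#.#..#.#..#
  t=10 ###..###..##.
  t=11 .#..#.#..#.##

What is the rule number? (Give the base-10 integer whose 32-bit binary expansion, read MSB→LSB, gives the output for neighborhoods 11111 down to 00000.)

  ##### -> .   bit 31 = 0  t=2,i=4
  ####. -> #   bit 30 = 1  t=2,i=5
  ###.# -> #   bit 29 = 1  t=4,i=12
  ###.. -> .   bit 28 = 0  t=0,i=8
  ##.## -> #   bit 27 = 1  t=0,i=5
  ##.#. -> #   bit 26 = 1  t=1,i=6
  ##..# -> .   bit 25 = 0  t=6,i=0
  ##... -> .   bit 24 = 0  t=0,i=9
  #.### -> .   bit 23 = 0  t=0,i=6
  #.##. -> #   bit 22 = 1  t=1,i=4
  #.#.# -> .   bit 21 = 0  t=2,i=0
  #.#.. -> .   bit 20 = 0  t=1,i=7
  #..## -> #   bit 19 = 1  t=0,i=2
  #..#. -> #   bit 18 = 1  t=9,i=1
  #...# -> #   bit 17 = 1  t=2,i=8
  #.... -> .   bit 16 = 0  t=0,i=10
  .#### -> #   bit 15 = 1  t=2,i=3
  .###. -> #   bit 14 = 1  t=0,i=7
  .##.# -> #   bit 13 = 1  t=0,i=4
  .##.. -> #   bit 12 = 1  t=3,i=12
  .#.## -> .   bit 11 = 0  t=2,i=1
  .#.#. -> .   bit 10 = 0  t=3,i=4
  .#..# -> #   bit 9 = 1  t=0,i=1
  .#... -> .   bit 8 = 0  t=1,i=8
  ..### -> .   bit 7 = 0  t=8,i=3
  ..##. -> .   bit 6 = 0  t=0,i=3
  ..#.# -> #   bit 5 = 1  t=3,i=3
  ..#.. -> .   bit 4 = 0  t=0,i=0
  ...## -> #   bit 3 = 1  t=1,i=0
  ...#. -> .   bit 2 = 0  t=0,i=12
  ....# -> .   bit 1 = 0  t=0,i=11
  ..... -> #   bit 0 = 1  t=1,i=10
  bits 01101100010011101111001000101001 = 1817113129

1817113129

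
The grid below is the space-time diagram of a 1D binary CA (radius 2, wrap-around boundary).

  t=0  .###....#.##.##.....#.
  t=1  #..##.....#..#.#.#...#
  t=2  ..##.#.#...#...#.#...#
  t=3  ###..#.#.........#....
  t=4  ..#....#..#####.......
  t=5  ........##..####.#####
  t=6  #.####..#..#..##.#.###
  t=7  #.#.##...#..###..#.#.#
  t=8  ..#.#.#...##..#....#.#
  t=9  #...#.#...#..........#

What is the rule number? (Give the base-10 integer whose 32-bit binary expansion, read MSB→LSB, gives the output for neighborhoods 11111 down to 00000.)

  nb #####: next=#  (t=4,i=12, bit31=1)
  nb ####.: next=#  (t=4,i=13, bit30=1)
  nb ###.#: next=#  (t=5,i=15, bit29=1)
  nb ###..: next=#  (t=0,i=3, bit28=1)
  nb ##.##: next=.  (t=0,i=12, bit27=0)
  nb ##.#.: next=.  (t=2,i=4, bit26=0)
  nb ##..#: next=.  (t=1,i=1, bit25=0)
  nb ##...: next=#  (t=0,i=4, bit24=1)
  nb #.###: next=#  (t=5,i=17, bit23=1)
  nb #.##.: next=#  (t=0,i=10, bit22=1)
  nb #.#.#: next=#  (t=1,i=15, bit21=1)
  nb #.#..: next=#  (t=1,i=17, bit20=1)
  nb #..##: next=#  (t=0,i=0, bit19=1)
  nb #..#.: next=.  (t=1,i=12, bit18=0)
  nb #...#: next=.  (t=1,i=19, bit17=0)
  nb #....: next=.  (t=0,i=5, bit16=0)
  nb .####: next=.  (t=4,i=11, bit15=0)
  nb .###.: next=.  (t=0,i=2, bit14=0)
  nb .##.#: next=.  (t=0,i=11, bit13=0)
  nb .##..: next=.  (t=0,i=14, bit12=0)
  nb .#.##: next=.  (t=0,i=9, bit11=0)
  nb .#.#.: next=.  (t=1,i=14, bit10=0)
  nb .#..#: next=#  (t=0,i=21, bit9=1)
  nb .#...: next=.  (t=1,i=18, bit8=0)
  nb ..###: next=.  (t=0,i=1, bit7=0)
  nb ..##.: next=#  (t=1,i=3, bit6=1)
  nb ..#.#: next=.  (t=0,i=8, bit5=0)
  nb ..#..: next=.  (t=0,i=20, bit4=0)
  nb ...##: next=.  (t=1,i=20, bit3=0)
  nb ...#.: next=.  (t=0,i=7, bit2=0)
  nb ....#: next=.  (t=0,i=6, bit1=0)
  nb .....: next=#  (t=0,i=17, bit0=1)
  bits 11110001111110000000001001000001 = 4059562561

4059562561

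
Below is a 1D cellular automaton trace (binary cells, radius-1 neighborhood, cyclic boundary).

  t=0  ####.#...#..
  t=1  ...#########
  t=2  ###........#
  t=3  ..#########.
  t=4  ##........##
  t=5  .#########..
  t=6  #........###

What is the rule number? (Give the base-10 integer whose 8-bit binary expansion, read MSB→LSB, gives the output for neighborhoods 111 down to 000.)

  nb ###: next=.  (t=0,i=1, bit7=0)
  nb ##.: next=#  (t=0,i=3, bit6=1)
  nb #.#: next=#  (t=0,i=4, bit5=1)
  nb #..: next=#  (t=0,i=6, bit4=1)
  nb .##: next=.  (t=0,i=0, bit3=0)
  nb .#.: next=#  (t=0,i=5, bit2=1)
  nb ..#: next=#  (t=0,i=8, bit1=1)
  nb ...: next=#  (t=0,i=7, bit0=1)
  bits 01110111 = 119

119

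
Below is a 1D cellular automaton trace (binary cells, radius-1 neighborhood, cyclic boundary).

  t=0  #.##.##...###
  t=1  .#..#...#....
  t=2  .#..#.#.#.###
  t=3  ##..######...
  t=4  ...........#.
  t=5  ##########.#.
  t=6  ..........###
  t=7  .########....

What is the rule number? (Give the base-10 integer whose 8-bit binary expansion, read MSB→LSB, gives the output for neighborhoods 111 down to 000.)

  [7] ### => .  t=0,i=11
  [6] ##. => .  t=0,i=0
  [5] #.# => #  t=0,i=1
  [4] #.. => .  t=0,i=7
  [3] .## => .  t=0,i=2
  [2] .#. => #  t=1,i=1
  [1] ..# => .  t=0,i=9
  [0] ... => #  t=0,i=8
  bits 00100101 = 37

37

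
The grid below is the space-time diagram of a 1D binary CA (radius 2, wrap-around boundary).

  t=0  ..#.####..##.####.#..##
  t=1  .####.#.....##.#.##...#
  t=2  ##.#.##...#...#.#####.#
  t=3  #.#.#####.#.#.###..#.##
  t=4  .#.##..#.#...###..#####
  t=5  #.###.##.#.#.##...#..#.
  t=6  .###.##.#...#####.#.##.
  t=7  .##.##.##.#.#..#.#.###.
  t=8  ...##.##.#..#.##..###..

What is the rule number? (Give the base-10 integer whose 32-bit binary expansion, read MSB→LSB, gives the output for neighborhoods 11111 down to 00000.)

  [31] ##### => .  t=2,i=18
  [30] ####. => #  t=0,i=6
  [29] ###.# => .  t=0,i=16
  [28] ###.. => .  t=0,i=7
  [27] ##.## => #  t=0,i=12
  [26] ##.#. => #  t=0,i=17
  [25] ##..# => .  t=0,i=0
  [24] ##... => #  t=1,i=19
  [23] #.### => #  t=0,i=4
  [22] #.##. => #  t=1,i=17
  [21] #.#.# => .  t=1,i=15
  [20] #.#.. => #  t=0,i=18
  [19] #..## => .  t=0,i=9
  [18] #..#. => #  t=0,i=1
  [17] #...# => #  t=1,i=20
  [16] #.... => .  t=1,i=8
  [15] .#### => .  t=0,i=5
  [14] .###. => #  t=2,i=0
  [13] .##.# => .  t=0,i=11
  [12] .##.. => #  t=0,i=22
  [11] .#.## => #  t=0,i=3
  [10] .#.#. => .  t=3,i=11
  [9] .#..# => .  t=0,i=19
  [8] .#... => .  t=1,i=7
  [7] ..### => #  t=4,i=13
  [6] ..##. => .  t=0,i=10
  [5] ..#.# => #  t=0,i=2
  [4] ..#.. => #  t=2,i=10
  [3] ...## => .  t=1,i=11
  [2] ...#. => .  t=1,i=21
  [1] ....# => #  t=1,i=10
  [0] ..... => .  t=1,i=9
  bits 01001101110101100101100010110010 = 1305893042

1305893042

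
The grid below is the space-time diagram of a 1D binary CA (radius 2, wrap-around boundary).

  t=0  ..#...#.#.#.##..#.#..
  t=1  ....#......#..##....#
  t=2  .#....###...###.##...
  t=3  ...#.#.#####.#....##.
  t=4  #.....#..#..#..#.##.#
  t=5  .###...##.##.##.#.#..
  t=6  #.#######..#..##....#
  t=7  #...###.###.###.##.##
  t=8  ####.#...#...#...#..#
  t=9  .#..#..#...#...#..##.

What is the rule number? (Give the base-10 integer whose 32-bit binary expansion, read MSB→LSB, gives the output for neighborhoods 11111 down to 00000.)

2534369865

  #####|#  b31=1 t=3,i=9
  ####.|.  b30=0 t=3,i=10
  ###.#|.  b29=0 t=2,i=14
  ###..|#  b28=1 t=2,i=8
  ##.##|.  b27=0 t=2,i=15
  ##.#.|#  b26=1 t=3,i=12
  ##..#|#  b25=1 t=0,i=14
  ##...|#  b24=1 t=1,i=16
  #.###|.  b23=0 t=3,i=7
  #.##.|.  b22=0 t=0,i=12
  #.#.#|.  b21=0 t=0,i=8
  #.#..|.  b20=0 t=0,i=18
  #..##|#  b19=1 t=1,i=13
  #..#.|#  b18=1 t=0,i=15
  #...#|#  b17=1 t=0,i=4
  #....|#  b16=1 t=0,i=20
  .####|.  b15=0 t=3,i=8
  .###.|#  b14=1 t=2,i=7
  .##.#|#  b13=1 t=4,i=18
  .##..|.  b12=0 t=0,i=13
  .#.##|#  b11=1 t=0,i=11
  .#.#.|.  b10=0 t=0,i=7
  .#..#|#  b9=1 t=1,i=12
  .#...|.  b8=0 t=0,i=3
  ..###|.  b7=0 t=2,i=6
  ..##.|#  b6=1 t=1,i=14
  ..#.#|.  b5=0 t=0,i=6
  ..#..|.  b4=0 t=0,i=2
  ...##|#  b3=1 t=2,i=5
  ...#.|.  b2=0 t=0,i=1
  ....#|.  b1=0 t=0,i=0
  .....|#  b0=1 t=1,i=7
  bits 10010111000011110110101001001001 = 2534369865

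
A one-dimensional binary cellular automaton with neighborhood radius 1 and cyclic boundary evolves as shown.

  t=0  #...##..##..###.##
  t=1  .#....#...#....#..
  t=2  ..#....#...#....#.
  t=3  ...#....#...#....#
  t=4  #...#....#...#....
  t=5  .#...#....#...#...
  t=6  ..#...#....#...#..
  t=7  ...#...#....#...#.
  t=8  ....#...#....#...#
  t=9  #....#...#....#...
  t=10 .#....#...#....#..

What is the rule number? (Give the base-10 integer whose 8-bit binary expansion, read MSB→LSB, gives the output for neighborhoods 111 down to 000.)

48

  ### -> .   bit 7 = 0  t=0,i=13
  ##. -> .   bit 6 = 0  t=0,i=0
  #.# -> #   bit 5 = 1  t=0,i=15
  #.. -> #   bit 4 = 1  t=0,i=1
  .## -> .   bit 3 = 0  t=0,i=4
  .#. -> .   bit 2 = 0  t=1,i=1
  ..# -> .   bit 1 = 0  t=0,i=3
  ... -> .   bit 0 = 0  t=0,i=2
  bits 00110000 = 48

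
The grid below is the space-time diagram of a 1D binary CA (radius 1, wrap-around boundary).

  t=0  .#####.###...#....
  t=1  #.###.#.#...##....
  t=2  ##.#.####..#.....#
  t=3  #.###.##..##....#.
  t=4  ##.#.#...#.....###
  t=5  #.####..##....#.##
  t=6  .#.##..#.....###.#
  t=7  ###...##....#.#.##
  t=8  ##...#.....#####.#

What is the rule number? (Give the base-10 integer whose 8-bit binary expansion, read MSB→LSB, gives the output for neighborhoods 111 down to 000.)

166

  nb ###: next=#  (t=0,i=2, bit7=1)
  nb ##.: next=.  (t=0,i=5, bit6=0)
  nb #.#: next=#  (t=0,i=6, bit5=1)
  nb #..: next=.  (t=0,i=10, bit4=0)
  nb .##: next=.  (t=0,i=1, bit3=0)
  nb .#.: next=#  (t=0,i=13, bit2=1)
  nb ..#: next=#  (t=0,i=0, bit1=1)
  nb ...: next=.  (t=0,i=11, bit0=0)
  bits 10100110 = 166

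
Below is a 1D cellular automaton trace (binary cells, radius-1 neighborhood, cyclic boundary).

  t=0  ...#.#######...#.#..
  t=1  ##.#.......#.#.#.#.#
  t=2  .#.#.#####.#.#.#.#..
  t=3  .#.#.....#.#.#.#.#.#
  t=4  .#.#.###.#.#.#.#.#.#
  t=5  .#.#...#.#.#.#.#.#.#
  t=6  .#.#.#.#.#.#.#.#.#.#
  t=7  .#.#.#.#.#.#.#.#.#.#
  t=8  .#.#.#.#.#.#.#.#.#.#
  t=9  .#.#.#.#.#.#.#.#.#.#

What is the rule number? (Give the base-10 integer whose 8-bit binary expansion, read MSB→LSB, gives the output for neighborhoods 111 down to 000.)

  ### -> .   bit 7 = 0  t=0,i=6
  ##. -> #   bit 6 = 1  t=0,i=11
  #.# -> .   bit 5 = 0  t=0,i=4
  #.. -> .   bit 4 = 0  t=0,i=12
  .## -> .   bit 3 = 0  t=0,i=5
  .#. -> #   bit 2 = 1  t=0,i=3
  ..# -> .   bit 1 = 0  t=0,i=2
  ... -> #   bit 0 = 1  t=0,i=0
  bits 01000101 = 69

69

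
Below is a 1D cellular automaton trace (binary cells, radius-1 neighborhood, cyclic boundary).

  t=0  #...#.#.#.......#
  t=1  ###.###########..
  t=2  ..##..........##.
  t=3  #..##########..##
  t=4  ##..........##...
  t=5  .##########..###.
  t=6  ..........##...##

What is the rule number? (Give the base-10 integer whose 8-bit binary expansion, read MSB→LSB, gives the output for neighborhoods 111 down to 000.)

117

  ### -> .   bit 7 = 0  t=1,i=1
  ##. -> #   bit 6 = 1  t=0,i=0
  #.# -> #   bit 5 = 1  t=0,i=5
  #.. -> #   bit 4 = 1  t=0,i=1
  .## -> .   bit 3 = 0  t=0,i=16
  .#. -> #   bit 2 = 1  t=0,i=4
  ..# -> .   bit 1 = 0  t=0,i=3
  ... -> #   bit 0 = 1  t=0,i=2
  bits 01110101 = 117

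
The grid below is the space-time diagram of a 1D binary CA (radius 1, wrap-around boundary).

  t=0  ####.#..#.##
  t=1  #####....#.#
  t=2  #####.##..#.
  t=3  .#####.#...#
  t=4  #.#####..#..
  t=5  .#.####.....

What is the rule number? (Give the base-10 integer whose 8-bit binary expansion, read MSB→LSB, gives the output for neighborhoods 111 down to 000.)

  [7] ### => #  t=0,i=0
  [6] ##. => #  t=0,i=3
  [5] #.# => #  t=0,i=4
  [4] #.. => .  t=0,i=6
  [3] .## => .  t=0,i=10
  [2] .#. => .  t=0,i=5
  [1] ..# => .  t=0,i=7
  [0] ... => #  t=1,i=6
  bits 11100001 = 225

225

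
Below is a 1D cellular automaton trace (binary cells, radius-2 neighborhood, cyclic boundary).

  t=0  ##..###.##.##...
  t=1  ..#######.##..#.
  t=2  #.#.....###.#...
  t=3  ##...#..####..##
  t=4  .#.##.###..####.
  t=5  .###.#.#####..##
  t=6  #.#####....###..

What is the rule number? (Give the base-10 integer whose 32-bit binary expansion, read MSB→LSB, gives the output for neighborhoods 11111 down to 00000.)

1047154341

  [31] ##### => .  t=1,i=4
  [30] ####. => .  t=1,i=7
  [29] ###.# => #  t=0,i=6
  [28] ###.. => #  t=3,i=1
  [27] ##.## => #  t=0,i=7
  [26] ##.#. => #  t=2,i=11
  [25] ##..# => #  t=0,i=2
  [24] ##... => .  t=0,i=13
  [23] #.### => .  t=4,i=6
  [22] #.##. => #  t=0,i=8
  [21] #.#.# => #  t=5,i=5
  [20] #.#.. => .  t=2,i=2
  [19] #..## => #  t=0,i=3
  [18] #..#. => .  t=1,i=13
  [17] #...# => #  t=0,i=14
  [16] #.... => .  t=2,i=4
  [15] .#### => .  t=1,i=3
  [14] .###. => #  t=0,i=5
  [13] .##.# => .  t=0,i=9
  [12] .##.. => .  t=0,i=1
  [11] .#.## => #  t=4,i=2
  [10] .#.#. => #  t=2,i=1
  [9] .#..# => #  t=3,i=6
  [8] .#... => .  t=1,i=15
  [7] ..### => #  t=0,i=4
  [6] ..##. => .  t=0,i=0
  [5] ..#.# => #  t=2,i=0
  [4] ..#.. => .  t=1,i=14
  [3] ...## => .  t=0,i=15
  [2] ...#. => #  t=2,i=15
  [1] ....# => .  t=2,i=6
  [0] ..... => #  t=2,i=5
  bits 00111110011010100100111010100101 = 1047154341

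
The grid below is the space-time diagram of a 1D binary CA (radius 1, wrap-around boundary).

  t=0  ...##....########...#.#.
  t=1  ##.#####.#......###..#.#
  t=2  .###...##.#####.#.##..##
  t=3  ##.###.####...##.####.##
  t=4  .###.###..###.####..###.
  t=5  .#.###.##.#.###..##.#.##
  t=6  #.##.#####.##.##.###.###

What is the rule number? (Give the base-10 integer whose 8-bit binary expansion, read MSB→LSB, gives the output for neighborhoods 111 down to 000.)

121

  ### -> .   bit 7 = 0  t=0,i=10
  ##. -> #   bit 6 = 1  t=0,i=4
  #.# -> #   bit 5 = 1  t=0,i=21
  #.. -> #   bit 4 = 1  t=0,i=5
  .## -> #   bit 3 = 1  t=0,i=3
  .#. -> .   bit 2 = 0  t=0,i=20
  ..# -> .   bit 1 = 0  t=0,i=2
  ... -> #   bit 0 = 1  t=0,i=0
  bits 01111001 = 121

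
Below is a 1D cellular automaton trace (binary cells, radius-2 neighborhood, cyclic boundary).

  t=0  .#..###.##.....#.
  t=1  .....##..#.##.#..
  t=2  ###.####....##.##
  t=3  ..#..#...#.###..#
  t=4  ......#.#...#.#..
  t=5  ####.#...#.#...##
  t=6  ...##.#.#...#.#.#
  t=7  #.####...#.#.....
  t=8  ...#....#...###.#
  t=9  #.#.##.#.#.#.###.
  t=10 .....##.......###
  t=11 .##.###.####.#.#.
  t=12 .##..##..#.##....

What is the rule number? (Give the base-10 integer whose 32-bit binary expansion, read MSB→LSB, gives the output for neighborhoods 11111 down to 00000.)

  nb #####: next=.  (t=2,i=0, bit31=0)
  nb ####.: next=.  (t=2,i=1, bit30=0)
  nb ###.#: next=#  (t=0,i=6, bit29=1)
  nb ###..: next=.  (t=2,i=7, bit28=0)
  nb ##.##: next=.  (t=0,i=7, bit27=0)
  nb ##.#.: next=#  (t=1,i=13, bit26=1)
  nb ##..#: next=#  (t=1,i=7, bit25=1)
  nb ##...: next=.  (t=0,i=10, bit24=0)
  nb #.###: next=.  (t=2,i=4, bit23=0)
  nb #.##.: next=.  (t=0,i=8, bit22=0)
  nb #.#.#: next=.  (t=6,i=6, bit21=0)
  nb #.#..: next=.  (t=1,i=14, bit20=0)
  nb #..##: next=.  (t=0,i=3, bit19=0)
  nb #..#.: next=.  (t=0,i=0, bit18=0)
  nb #...#: next=.  (t=3,i=7, bit17=0)
  nb #....: next=#  (t=0,i=11, bit16=1)
  nb .####: next=#  (t=2,i=5, bit15=1)
  nb .###.: next=#  (t=0,i=5, bit14=1)
  nb .##.#: next=#  (t=1,i=12, bit13=1)
  nb .##..: next=#  (t=0,i=9, bit12=1)
  nb .#.##: next=.  (t=1,i=10, bit11=0)
  nb .#.#.: next=.  (t=4,i=7, bit10=0)
  nb .#..#: next=.  (t=0,i=2, bit9=0)
  nb .#...: next=#  (t=1,i=15, bit8=1)
  nb ..###: next=.  (t=0,i=4, bit7=0)
  nb ..##.: next=#  (t=1,i=5, bit6=1)
  nb ..#.#: next=.  (t=1,i=9, bit5=0)
  nb ..#..: next=.  (t=0,i=1, bit4=0)
  nb ...##: next=#  (t=1,i=4, bit3=1)
  nb ...#.: next=#  (t=0,i=14, bit2=1)
  nb ....#: next=.  (t=0,i=13, bit1=0)
  nb .....: next=#  (t=0,i=12, bit0=1)
  bits 00100110000000011111000101001101 = 637661517

637661517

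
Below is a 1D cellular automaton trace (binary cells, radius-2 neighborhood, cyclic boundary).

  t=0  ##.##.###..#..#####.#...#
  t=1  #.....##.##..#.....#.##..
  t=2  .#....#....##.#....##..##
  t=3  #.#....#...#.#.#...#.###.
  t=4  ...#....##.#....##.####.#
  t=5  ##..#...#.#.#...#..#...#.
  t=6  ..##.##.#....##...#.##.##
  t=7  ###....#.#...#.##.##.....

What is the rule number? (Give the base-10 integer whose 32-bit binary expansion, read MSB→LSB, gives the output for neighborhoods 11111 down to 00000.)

  ##### -> .   bit 31 = 0  t=0,i=16
  ####. -> .   bit 30 = 0  t=0,i=17
  ###.# -> .   bit 29 = 0  t=0,i=1
  ###.. -> .   bit 28 = 0  t=0,i=8
  ##.## -> .   bit 27 = 0  t=0,i=2
  ##.#. -> #   bit 26 = 1  t=0,i=19
  ##..# -> #   bit 25 = 1  t=0,i=9
  ##... -> #   bit 24 = 1  t=6,i=15
  #.### -> #   bit 23 = 1  t=0,i=6
  #.##. -> .   bit 22 = 0  t=0,i=3
  #.#.# -> .   bit 21 = 0  t=3,i=0
  #.#.. -> .   bit 20 = 0  t=0,i=20
  #..## -> #   bit 19 = 1  t=0,i=13
  #..#. -> #   bit 18 = 1  t=0,i=10
  #...# -> #   bit 17 = 1  t=0,i=22
  #.... -> .   bit 16 = 0  t=1,i=2
  .#### -> .   bit 15 = 0  t=0,i=15
  .###. -> #   bit 14 = 1  t=0,i=0
  .##.# -> .   bit 13 = 0  t=0,i=4
  .##.. -> .   bit 12 = 0  t=1,i=10
  .#.## -> #   bit 11 = 1  t=1,i=20
  .#.#. -> .   bit 10 = 0  t=3,i=1
  .#..# -> .   bit 9 = 0  t=0,i=12
  .#... -> #   bit 8 = 1  t=0,i=21
  ..### -> .   bit 7 = 0  t=0,i=14
  ..##. -> #   bit 6 = 1  t=1,i=6
  ..#.# -> #   bit 5 = 1  t=1,i=19
  ..#.. -> .   bit 4 = 0  t=0,i=11
  ...## -> .   bit 3 = 0  t=0,i=23
  ...#. -> .   bit 2 = 0  t=1,i=18
  ....# -> .   bit 1 = 0  t=1,i=4
  ..... -> .   bit 0 = 0  t=1,i=3
  bits 00000111100011100100100101100000 = 126765408

126765408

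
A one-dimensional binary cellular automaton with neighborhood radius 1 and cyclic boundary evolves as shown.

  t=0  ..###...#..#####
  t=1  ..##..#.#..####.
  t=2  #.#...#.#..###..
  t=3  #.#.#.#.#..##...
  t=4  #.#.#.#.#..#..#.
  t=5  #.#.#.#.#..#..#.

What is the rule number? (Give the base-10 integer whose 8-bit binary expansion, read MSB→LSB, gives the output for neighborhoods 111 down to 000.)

  nb ###: next=#  (t=0,i=3, bit7=1)
  nb ##.: next=.  (t=0,i=4, bit6=0)
  nb #.#: next=.  (t=1,i=7, bit5=0)
  nb #..: next=.  (t=0,i=0, bit4=0)
  nb .##: next=#  (t=0,i=2, bit3=1)
  nb .#.: next=#  (t=0,i=8, bit2=1)
  nb ..#: next=.  (t=0,i=1, bit1=0)
  nb ...: next=#  (t=0,i=6, bit0=1)
  bits 10001101 = 141

141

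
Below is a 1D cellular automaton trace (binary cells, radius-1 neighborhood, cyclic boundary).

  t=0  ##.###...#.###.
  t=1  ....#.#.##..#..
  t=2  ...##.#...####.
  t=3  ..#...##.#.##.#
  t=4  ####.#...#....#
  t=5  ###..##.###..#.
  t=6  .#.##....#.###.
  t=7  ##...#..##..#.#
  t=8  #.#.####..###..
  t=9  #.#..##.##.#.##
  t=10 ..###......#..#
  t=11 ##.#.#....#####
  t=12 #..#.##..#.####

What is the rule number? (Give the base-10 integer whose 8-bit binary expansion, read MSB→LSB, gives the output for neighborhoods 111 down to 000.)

  ###|#  b7=1 t=0,i=4
  ##.|.  b6=0 t=0,i=1
  #.#|.  b5=0 t=0,i=2
  #..|#  b4=1 t=0,i=6
  .##|.  b3=0 t=0,i=0
  .#.|#  b2=1 t=0,i=9
  ..#|#  b1=1 t=0,i=8
  ...|.  b0=0 t=0,i=7
  bits 10010110 = 150

150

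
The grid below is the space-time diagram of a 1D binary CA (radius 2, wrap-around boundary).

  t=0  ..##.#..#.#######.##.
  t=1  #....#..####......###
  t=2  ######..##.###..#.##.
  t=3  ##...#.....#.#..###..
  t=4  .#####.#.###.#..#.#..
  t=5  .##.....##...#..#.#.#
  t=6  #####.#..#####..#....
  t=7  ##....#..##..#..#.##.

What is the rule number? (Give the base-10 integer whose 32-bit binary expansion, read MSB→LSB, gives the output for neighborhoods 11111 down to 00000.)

  nb #####: next=.  (t=0,i=12, bit31=0)
  nb ####.: next=.  (t=0,i=15, bit30=0)
  nb ###.#: next=.  (t=0,i=16, bit29=0)
  nb ###..: next=#  (t=1,i=0, bit28=1)
  nb ##.##: next=.  (t=0,i=17, bit27=0)
  nb ##.#.: next=.  (t=0,i=4, bit26=0)
  nb ##..#: next=.  (t=2,i=6, bit25=0)
  nb ##...: next=#  (t=0,i=20, bit24=1)
  nb #.###: next=#  (t=0,i=10, bit23=1)
  nb #.##.: next=#  (t=0,i=18, bit22=1)
  nb #.#.#: next=.  (t=4,i=7, bit21=0)
  nb #.#..: next=#  (t=0,i=5, bit20=1)
  nb #..##: next=.  (t=1,i=7, bit19=0)
  nb #..#.: next=.  (t=0,i=7, bit18=0)
  nb #...#: next=#  (t=0,i=0, bit17=1)
  nb #....: next=#  (t=1,i=2, bit16=1)
  nb .####: next=#  (t=0,i=11, bit15=1)
  nb .###.: next=.  (t=2,i=12, bit14=0)
  nb .##.#: next=.  (t=0,i=3, bit13=0)
  nb .##..: next=#  (t=0,i=19, bit12=1)
  nb .#.##: next=#  (t=0,i=9, bit11=1)
  nb .#.#.: next=.  (t=3,i=12, bit10=0)
  nb .#..#: next=.  (t=0,i=6, bit9=0)
  nb .#...: next=.  (t=3,i=6, bit8=0)
  nb ..###: next=#  (t=1,i=8, bit7=1)
  nb ..##.: next=.  (t=0,i=2, bit6=0)
  nb ..#.#: next=#  (t=0,i=8, bit5=1)
  nb ..#..: next=#  (t=1,i=5, bit4=1)
  nb ...##: next=.  (t=0,i=1, bit3=0)
  nb ...#.: next=#  (t=1,i=4, bit2=1)
  nb ....#: next=#  (t=1,i=3, bit1=1)
  nb .....: next=.  (t=1,i=14, bit0=0)
  bits 00010001110100111001100010110110 = 299079862

299079862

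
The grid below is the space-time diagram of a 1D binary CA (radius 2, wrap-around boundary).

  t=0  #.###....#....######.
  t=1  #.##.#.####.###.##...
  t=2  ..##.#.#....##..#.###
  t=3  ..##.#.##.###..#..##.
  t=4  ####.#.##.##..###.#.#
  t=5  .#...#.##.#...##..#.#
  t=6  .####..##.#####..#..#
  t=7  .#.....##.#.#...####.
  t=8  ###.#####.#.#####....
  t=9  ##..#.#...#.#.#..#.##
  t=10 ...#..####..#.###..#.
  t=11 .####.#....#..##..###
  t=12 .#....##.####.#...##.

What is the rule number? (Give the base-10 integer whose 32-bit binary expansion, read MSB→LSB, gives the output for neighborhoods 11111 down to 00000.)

  nb #####: next=#  (t=0,i=16, bit31=1)
  nb ####.: next=.  (t=0,i=18, bit30=0)
  nb ###.#: next=.  (t=0,i=19, bit29=0)
  nb ###..: next=.  (t=0,i=4, bit28=0)
  nb ##.##: next=.  (t=1,i=11, bit27=0)
  nb ##.#.: next=.  (t=0,i=20, bit26=0)
  nb ##..#: next=.  (t=2,i=0, bit25=0)
  nb ##...: next=#  (t=0,i=5, bit24=1)
  nb #.###: next=#  (t=0,i=2, bit23=1)
  nb #.##.: next=#  (t=1,i=2, bit22=1)
  nb #.#.#: next=#  (t=0,i=0, bit21=1)
  nb #.#..: next=#  (t=2,i=7, bit20=1)
  nb #..##: next=.  (t=2,i=1, bit19=0)
  nb #..#.: next=#  (t=2,i=15, bit18=1)
  nb #...#: next=#  (t=1,i=19, bit17=1)
  nb #....: next=.  (t=0,i=6, bit16=0)
  nb .####: next=.  (t=0,i=15, bit15=0)
  nb .###.: next=#  (t=0,i=3, bit14=1)
  nb .##.#: next=#  (t=1,i=3, bit13=1)
  nb .##..: next=.  (t=1,i=17, bit12=0)
  nb .#.##: next=.  (t=0,i=1, bit11=0)
  nb .#.#.: next=.  (t=2,i=6, bit10=0)
  nb .#..#: next=#  (t=3,i=16, bit9=1)
  nb .#...: next=#  (t=0,i=10, bit8=1)
  nb ..###: next=#  (t=0,i=14, bit7=1)
  nb ..##.: next=#  (t=2,i=2, bit6=1)
  nb ..#.#: next=.  (t=1,i=0, bit5=0)
  nb ..#..: next=#  (t=0,i=9, bit4=1)
  nb ...##: next=#  (t=0,i=13, bit3=1)
  nb ...#.: next=#  (t=0,i=8, bit2=1)
  nb ....#: next=#  (t=0,i=7, bit1=1)
  nb .....: next=#  (t=7,i=4, bit0=1)
  bits 10000001111101100110001111011111 = 2180408287

2180408287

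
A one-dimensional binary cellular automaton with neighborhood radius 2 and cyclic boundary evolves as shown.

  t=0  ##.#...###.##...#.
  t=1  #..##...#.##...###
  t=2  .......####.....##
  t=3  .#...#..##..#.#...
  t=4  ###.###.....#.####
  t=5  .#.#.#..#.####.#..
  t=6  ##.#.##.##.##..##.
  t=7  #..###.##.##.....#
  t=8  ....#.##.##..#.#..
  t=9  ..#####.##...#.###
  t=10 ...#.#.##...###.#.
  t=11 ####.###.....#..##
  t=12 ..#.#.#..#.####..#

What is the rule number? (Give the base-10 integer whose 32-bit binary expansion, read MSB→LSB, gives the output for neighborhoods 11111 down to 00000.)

  ##### -> .   bit 31 = 0  t=4,i=0
  ####. -> #   bit 30 = 1  t=1,i=17
  ###.# -> .   bit 29 = 0  t=0,i=9
  ###.. -> .   bit 28 = 0  t=1,i=0
  ##.## -> #   bit 27 = 1  t=0,i=10
  ##.#. -> .   bit 26 = 0  t=0,i=2
  ##..# -> .   bit 25 = 0  t=1,i=1
  ##... -> .   bit 24 = 0  t=0,i=13
  #.### -> .   bit 23 = 0  t=4,i=4
  #.##. -> #   bit 22 = 1  t=0,i=0
  #.#.# -> #   bit 21 = 1  t=5,i=3
  #.#.. -> #   bit 20 = 1  t=0,i=3
  #..## -> .   bit 19 = 0  t=1,i=2
  #..#. -> .   bit 18 = 0  t=3,i=11
  #...# -> .   bit 17 = 0  t=0,i=5
  #.... -> #   bit 16 = 1  t=2,i=1
  .#### -> #   bit 15 = 1  t=1,i=16
  .###. -> #   bit 14 = 1  t=0,i=8
  .##.# -> .   bit 13 = 0  t=0,i=1
  .##.. -> .   bit 12 = 0  t=0,i=12
  .#.## -> #   bit 11 = 1  t=0,i=17
  .#.#. -> .   bit 10 = 0  t=3,i=13
  .#..# -> #   bit 9 = 1  t=3,i=6
  .#... -> #   bit 8 = 1  t=0,i=4
  ..### -> .   bit 7 = 0  t=0,i=7
  ..##. -> .   bit 6 = 0  t=1,i=3
  ..#.# -> #   bit 5 = 1  t=0,i=16
  ..#.. -> #   bit 4 = 1  t=3,i=1
  ...## -> .   bit 3 = 0  t=0,i=6
  ...#. -> #   bit 2 = 1  t=0,i=15
  ....# -> #   bit 1 = 1  t=2,i=5
  ..... -> .   bit 0 = 0  t=2,i=2
  bits 01001000011100011100101100110110 = 1215417142

1215417142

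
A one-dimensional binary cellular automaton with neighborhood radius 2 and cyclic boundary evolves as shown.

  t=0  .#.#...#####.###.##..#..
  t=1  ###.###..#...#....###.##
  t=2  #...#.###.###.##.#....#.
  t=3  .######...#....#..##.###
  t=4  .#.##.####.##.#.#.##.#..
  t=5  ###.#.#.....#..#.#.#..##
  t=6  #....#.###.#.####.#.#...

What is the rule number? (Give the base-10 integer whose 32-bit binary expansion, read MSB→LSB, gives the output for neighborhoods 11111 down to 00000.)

2475114349

  #####|#  b31=1 t=0,i=9
  ####.|.  b30=0 t=0,i=10
  ###.#|.  b29=0 t=0,i=11
  ###..|#  b28=1 t=1,i=6
  ##.##|.  b27=0 t=0,i=12
  ##.#.|.  b26=0 t=2,i=16
  ##..#|#  b25=1 t=0,i=19
  ##...|#  b24=1 t=3,i=7
  #.###|#  b23=1 t=0,i=13
  #.##.|.  b22=0 t=0,i=17
  #.#.#|.  b21=0 t=4,i=14
  #.#..|.  b20=0 t=0,i=3
  #..##|.  b19=0 t=3,i=17
  #..#.|#  b18=1 t=0,i=20
  #...#|#  b17=1 t=0,i=5
  #....|#  b16=1 t=1,i=15
  .####|.  b15=0 t=0,i=8
  .###.|.  b14=0 t=0,i=14
  .##.#|#  b13=1 t=2,i=15
  .##..|#  b12=1 t=0,i=18
  .#.##|#  b11=1 t=2,i=5
  .#.#.|#  b10=1 t=0,i=2
  .#..#|#  b9=1 t=3,i=16
  .#...|#  b8=1 t=0,i=4
  ..###|.  b7=0 t=0,i=7
  ..##.|#  b6=1 t=3,i=18
  ..#.#|#  b5=1 t=0,i=1
  ..#..|.  b4=0 t=0,i=21
  ...##|#  b3=1 t=0,i=6
  ...#.|#  b2=1 t=0,i=0
  ....#|.  b1=0 t=1,i=16
  .....|#  b0=1 t=5,i=9
  bits 10010011100001110011111101101101 = 2475114349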